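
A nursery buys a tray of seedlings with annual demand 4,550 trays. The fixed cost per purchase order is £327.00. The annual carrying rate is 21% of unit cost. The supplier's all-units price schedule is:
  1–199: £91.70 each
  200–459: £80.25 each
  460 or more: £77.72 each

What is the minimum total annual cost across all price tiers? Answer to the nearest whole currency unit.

TC* ≈ £360,614

Holding cost per unit per year at price C is H = 0.21·C.
Candidates are each tier's EOQ (if it falls in that tier) and each price-break quantity.
Tier 1 (£91.70): EOQ = 393.1 exceeds tier's upper bound 199, so this tier is dominated.
EOQ at £80.25 = 420.2 (feasible in tier 2): TC = 4,550×£80.25 + (4,550/420.2)×327 + (420.2/2)×0.21×£80.25 = £372,219.02.
EOQ at £77.72 = 427.0 < 460, so use break Q=460: TC = 4,550×£77.72 + (4,550/460.0)×327 + (460.0/2)×0.21×£77.72 = £360,614.33.
Lowest total cost among the candidates is at Q = 460.0.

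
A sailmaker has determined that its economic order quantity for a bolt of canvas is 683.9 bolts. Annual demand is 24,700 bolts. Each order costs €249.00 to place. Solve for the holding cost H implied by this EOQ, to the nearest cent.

H ≈ €26.30

The basic EOQ model gives Q* = √(2DS/H); rearrange for the unknown.
From Q* = √(2DS/H): H = 2DS / Q*² = 2 × 24,700 × 249 / 683.9² = 26.2991.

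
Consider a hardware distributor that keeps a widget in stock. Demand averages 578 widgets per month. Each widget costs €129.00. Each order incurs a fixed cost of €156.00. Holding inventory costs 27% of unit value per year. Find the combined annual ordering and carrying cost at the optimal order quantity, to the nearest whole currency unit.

TC* ≈ €8,682

Annual demand D = 578 × 12 = 6,936.
Holding cost H = 0.27 × €129.00 = €34.8300 per unit per year.
EOQ = √(2DS/H) = √(2 × 6,936 × 156 / 34.83) ≈ 249.26.
At the optimum the two cost components are equal, so total cost = 2·(Q*/2)H = Q*·H.
Minimum total = √(2DSH) = √(2 × 6,936 × 156 × 34.83) ≈ 8681.776.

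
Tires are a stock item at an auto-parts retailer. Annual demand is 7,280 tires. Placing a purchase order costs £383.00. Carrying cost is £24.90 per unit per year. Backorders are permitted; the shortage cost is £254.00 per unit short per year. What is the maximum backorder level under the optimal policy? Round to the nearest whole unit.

With planned backorders, Q* = √(2DS/H) · √((H+B)/B).
√(2DS/H) = √(2 × 7,280 × 383 / 24.9) = 473.239.
√((H+B)/B) = √((24.9+254)/254) = 1.0479.
Q* ≈ 495.893.
S* = Q* · H/(H+B) = 495.893 × 24.9/278.9 ≈ 44.273.

S* ≈ 44 tires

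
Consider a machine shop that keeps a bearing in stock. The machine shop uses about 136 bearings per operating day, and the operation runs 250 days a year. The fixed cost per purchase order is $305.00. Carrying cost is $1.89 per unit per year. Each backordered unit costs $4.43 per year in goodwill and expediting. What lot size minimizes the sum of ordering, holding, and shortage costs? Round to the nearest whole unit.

Q* ≈ 3,957 bearings

Annual demand D = 136 × 250 = 34,000.
With planned backorders, Q* = √(2DS/H) · √((H+B)/B).
√(2DS/H) = √(2 × 34,000 × 305 / 1.89) = 3312.634.
√((H+B)/B) = √((1.89+4.43)/4.43) = 1.1944.
Q* ≈ 3956.673.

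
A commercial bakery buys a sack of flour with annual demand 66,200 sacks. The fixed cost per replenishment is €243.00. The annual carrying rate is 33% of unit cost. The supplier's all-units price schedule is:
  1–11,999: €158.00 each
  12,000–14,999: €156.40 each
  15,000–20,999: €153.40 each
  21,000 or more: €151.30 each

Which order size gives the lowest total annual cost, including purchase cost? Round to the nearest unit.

Q* ≈ 786 sacks

Holding cost per unit per year at price C is H = 0.33·C.
Evaluate total cost at each tier's feasible EOQ or, if the EOQ is below the tier, at the tier's minimum quantity.
EOQ at €158.00 = 785.5 (feasible in tier 1): TC = 66,200×€158.00 + (66,200/785.5)×243 + (785.5/2)×0.33×€158.00 = €10,500,557.42.
EOQ at €156.40 = 789.5 < 12000, so use break Q=12000: TC = 66,200×€156.40 + (66,200/12000.0)×243 + (12000.0/2)×0.33×€156.40 = €10,664,692.55.
EOQ at €153.40 = 797.2 < 15000, so use break Q=15000: TC = 66,200×€153.40 + (66,200/15000.0)×243 + (15000.0/2)×0.33×€153.40 = €10,535,817.44.
EOQ at €151.30 = 802.7 < 21000, so use break Q=21000: TC = 66,200×€151.30 + (66,200/21000.0)×243 + (21000.0/2)×0.33×€151.30 = €10,541,080.53.
Lowest total cost is €10,500,557.42 at Q = 785.5.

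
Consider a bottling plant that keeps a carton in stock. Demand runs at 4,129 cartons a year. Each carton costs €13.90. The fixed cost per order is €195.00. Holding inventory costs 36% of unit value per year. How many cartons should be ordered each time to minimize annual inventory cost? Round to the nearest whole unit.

Q* ≈ 567 cartons

Holding cost H = 0.36 × €13.90 = €5.0040 per unit per year.
EOQ = √(2DS / H) = √(2 × 4,129 × 195 / 5.004).
= √(1,610,310 / 5.004) = √321,804.5564 ≈ 567.278.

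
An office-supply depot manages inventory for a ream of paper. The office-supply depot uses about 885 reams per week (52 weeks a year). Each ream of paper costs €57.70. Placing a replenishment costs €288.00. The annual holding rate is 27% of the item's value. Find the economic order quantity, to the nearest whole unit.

Q* ≈ 1,304 reams

Annual demand D = 885 × 52 = 46,020.
Holding cost H = 0.27 × €57.70 = €15.5790 per unit per year.
EOQ = √(2DS / H) = √(2 × 46,020 × 288 / 15.579).
= √(26,507,520 / 15.579) = √1,701,490.4679 ≈ 1304.412.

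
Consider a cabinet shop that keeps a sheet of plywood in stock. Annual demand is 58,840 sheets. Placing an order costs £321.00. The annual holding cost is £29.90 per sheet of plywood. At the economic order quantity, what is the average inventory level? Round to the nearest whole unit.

Q* = √(2DS/H) = √(2 × 58,840 × 321 / 29.9) ≈ 1124.01.
Average inventory = Q*/2 ≈ 1124.01 / 2 = 562.003.

Average inventory ≈ 562 sheets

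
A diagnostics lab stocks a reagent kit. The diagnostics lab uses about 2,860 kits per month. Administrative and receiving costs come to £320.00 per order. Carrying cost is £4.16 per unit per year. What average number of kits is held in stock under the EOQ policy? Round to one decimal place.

Average inventory ≈ 1,148.9 kits

Annual demand D = 2,860 × 12 = 34,320.
Q* = √(2DS/H) = √(2 × 34,320 × 320 / 4.16) ≈ 2297.83.
Average inventory = Q*/2 ≈ 2297.83 / 2 = 1148.913.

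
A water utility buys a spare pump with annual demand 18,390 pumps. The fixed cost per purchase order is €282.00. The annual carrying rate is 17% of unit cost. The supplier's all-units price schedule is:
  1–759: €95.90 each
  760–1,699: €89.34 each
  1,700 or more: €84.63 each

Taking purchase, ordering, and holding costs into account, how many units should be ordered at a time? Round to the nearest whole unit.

Q* ≈ 1,700 pumps

Holding cost per unit per year at price C is H = 0.17·C.
Candidates are each tier's EOQ (if it falls in that tier) and each price-break quantity.
Tier 1 (€95.90): EOQ = 797.6 exceeds tier's upper bound 759, so this tier is dominated.
EOQ at €89.34 = 826.4 (feasible in tier 2): TC = 18,390×€89.34 + (18,390/826.4)×282 + (826.4/2)×0.17×€89.34 = €1,655,513.59.
EOQ at €84.63 = 849.1 < 1700, so use break Q=1700: TC = 18,390×€84.63 + (18,390/1700.0)×282 + (1700.0/2)×0.17×€84.63 = €1,571,625.31.
Lowest total cost is €1,571,625.31 at Q = 1700.0.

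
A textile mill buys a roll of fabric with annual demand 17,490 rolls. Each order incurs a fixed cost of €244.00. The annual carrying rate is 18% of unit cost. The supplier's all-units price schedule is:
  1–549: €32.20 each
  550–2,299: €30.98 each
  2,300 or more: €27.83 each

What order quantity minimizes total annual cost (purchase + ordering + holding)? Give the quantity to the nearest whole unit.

Holding cost per unit per year at price C is H = 0.18·C.
Evaluate total cost at each tier's feasible EOQ or, if the EOQ is below the tier, at the tier's minimum quantity.
Tier 1 (€32.20): EOQ = 1213.5 exceeds tier's upper bound 549, so this tier is dominated.
EOQ at €30.98 = 1237.2 (feasible in tier 2): TC = 17,490×€30.98 + (17,490/1237.2)×244 + (1237.2/2)×0.18×€30.98 = €548,739.13.
EOQ at €27.83 = 1305.3 < 2300, so use break Q=2300: TC = 17,490×€27.83 + (17,490/2300.0)×244 + (2300.0/2)×0.18×€27.83 = €494,362.97.
Lowest total cost is €494,362.97 at Q = 2300.0.

Q* ≈ 2,300 rolls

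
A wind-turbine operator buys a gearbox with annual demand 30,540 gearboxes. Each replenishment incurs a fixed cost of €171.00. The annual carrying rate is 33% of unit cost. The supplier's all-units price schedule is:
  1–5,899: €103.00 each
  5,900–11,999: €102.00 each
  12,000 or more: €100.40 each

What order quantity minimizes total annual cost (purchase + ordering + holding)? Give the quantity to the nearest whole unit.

Q* ≈ 554 gearboxes

Holding cost per unit per year at price C is H = 0.33·C.
Candidates are each tier's EOQ (if it falls in that tier) and each price-break quantity.
EOQ at €103.00 = 554.3 (feasible in tier 1): TC = 30,540×€103.00 + (30,540/554.3)×171 + (554.3/2)×0.33×€103.00 = €3,164,461.83.
EOQ at €102.00 = 557.0 < 5900, so use break Q=5900: TC = 30,540×€102.00 + (30,540/5900.0)×171 + (5900.0/2)×0.33×€102.00 = €3,215,262.14.
EOQ at €100.40 = 561.5 < 12000, so use break Q=12000: TC = 30,540×€100.40 + (30,540/12000.0)×171 + (12000.0/2)×0.33×€100.40 = €3,265,443.19.
Lowest total cost is €3,164,461.83 at Q = 554.3.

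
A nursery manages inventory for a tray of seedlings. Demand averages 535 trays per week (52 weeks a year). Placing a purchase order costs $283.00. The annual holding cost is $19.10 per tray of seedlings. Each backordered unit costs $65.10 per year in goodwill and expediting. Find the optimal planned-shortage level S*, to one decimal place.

Annual demand D = 535 × 52 = 27,820.
With planned backorders, Q* = √(2DS/H) · √((H+B)/B).
√(2DS/H) = √(2 × 27,820 × 283 / 19.1) = 907.967.
√((H+B)/B) = √((19.1+65.1)/65.1) = 1.1373.
Q* ≈ 1032.608.
S* = Q* · H/(H+B) = 1032.608 × 19.1/84.2 ≈ 234.238.

S* ≈ 234.2 trays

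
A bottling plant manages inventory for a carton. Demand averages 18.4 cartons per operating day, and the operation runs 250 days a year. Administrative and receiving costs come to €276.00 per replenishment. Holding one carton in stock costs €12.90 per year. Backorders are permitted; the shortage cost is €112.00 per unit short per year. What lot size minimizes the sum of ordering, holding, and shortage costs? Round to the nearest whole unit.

Annual demand D = 18.4 × 250 = 4,600.
With planned backorders, Q* = √(2DS/H) · √((H+B)/B).
√(2DS/H) = √(2 × 4,600 × 276 / 12.9) = 443.663.
√((H+B)/B) = √((12.9+112)/112) = 1.0560.
Q* ≈ 468.517.

Q* ≈ 469 cartons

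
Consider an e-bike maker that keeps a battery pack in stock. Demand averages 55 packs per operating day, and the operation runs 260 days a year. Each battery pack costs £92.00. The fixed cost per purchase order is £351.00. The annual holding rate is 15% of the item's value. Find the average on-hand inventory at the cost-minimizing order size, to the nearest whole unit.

Average inventory ≈ 426 packs

Annual demand D = 55 × 260 = 14,300.
Holding cost H = 0.15 × £92.00 = £13.8000 per unit per year.
EOQ = √(2DS/H) = √(2 × 14,300 × 351 / 13.8) ≈ 852.90.
Average inventory = Q*/2 ≈ 852.90 / 2 = 426.449.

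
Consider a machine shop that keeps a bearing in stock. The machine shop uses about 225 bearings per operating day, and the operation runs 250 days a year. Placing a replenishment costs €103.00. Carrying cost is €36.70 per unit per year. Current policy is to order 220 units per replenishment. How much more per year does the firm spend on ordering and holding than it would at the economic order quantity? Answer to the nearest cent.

Extra cost ≈ €9,750.36 per year

Annual demand D = 225 × 250 = 56,250.
EOQ = √(2DS/H) = √(2 × 56,250 × 103 / 36.7) ≈ 561.90.
Cost at Q* = (D/Q*)S + (Q*/2)H = √(2DSH) ≈ €20,621.86.
Cost at Q = 220: (56,250/220)×103 + (220/2)×36.7 = €26,335.23 + €4,037.00 = €30,372.23.
Excess = €30,372.23 − €20,621.86 = €9,750.36.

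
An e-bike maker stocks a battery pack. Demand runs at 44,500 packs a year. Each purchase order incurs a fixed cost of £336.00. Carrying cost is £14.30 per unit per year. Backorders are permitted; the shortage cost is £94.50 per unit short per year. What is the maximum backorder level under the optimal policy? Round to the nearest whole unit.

With planned backorders, Q* = √(2DS/H) · √((H+B)/B).
√(2DS/H) = √(2 × 44,500 × 336 / 14.3) = 1446.094.
√((H+B)/B) = √((14.3+94.5)/94.5) = 1.0730.
Q* ≈ 1551.655.
S* = Q* · H/(H+B) = 1551.655 × 14.3/108.8 ≈ 203.940.

S* ≈ 204 packs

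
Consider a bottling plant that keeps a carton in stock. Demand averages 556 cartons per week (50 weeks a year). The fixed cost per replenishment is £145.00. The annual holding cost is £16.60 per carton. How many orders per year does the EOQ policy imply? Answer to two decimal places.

N ≈ 39.89 orders per year

Annual demand D = 556 × 50 = 27,800.
The optimal lot size = √(2DS/H) = √(2 × 27,800 × 145 / 16.6) ≈ 696.90.
Orders per year = D / Q* = 27,800 / 696.90 ≈ 39.891.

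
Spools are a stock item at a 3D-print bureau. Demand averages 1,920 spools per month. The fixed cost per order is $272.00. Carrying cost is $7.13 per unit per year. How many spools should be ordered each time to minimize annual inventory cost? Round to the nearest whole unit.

Q* ≈ 1,326 spools

Annual demand D = 1,920 × 12 = 23,040.
EOQ = √(2DS / H) = √(2 × 23,040 × 272 / 7.13).
= √(12,533,760 / 7.13) = √1,757,890.6031 ≈ 1325.855.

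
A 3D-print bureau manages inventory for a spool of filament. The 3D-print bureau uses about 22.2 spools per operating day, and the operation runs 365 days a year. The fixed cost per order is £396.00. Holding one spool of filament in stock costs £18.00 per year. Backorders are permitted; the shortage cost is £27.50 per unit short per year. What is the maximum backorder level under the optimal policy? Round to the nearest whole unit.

Annual demand D = 22.2 × 365 = 8,103.
With planned backorders, Q* = √(2DS/H) · √((H+B)/B).
√(2DS/H) = √(2 × 8,103 × 396 / 18) = 597.103.
√((H+B)/B) = √((18+27.5)/27.5) = 1.2863.
Q* ≈ 768.048.
S* = Q* · H/(H+B) = 768.048 × 18/45.5 ≈ 303.843.

S* ≈ 304 spools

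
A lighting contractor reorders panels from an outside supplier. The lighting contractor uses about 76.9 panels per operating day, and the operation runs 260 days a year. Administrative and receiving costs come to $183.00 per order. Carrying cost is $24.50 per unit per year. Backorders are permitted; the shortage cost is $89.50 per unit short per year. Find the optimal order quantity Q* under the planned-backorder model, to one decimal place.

Annual demand D = 76.9 × 260 = 19,994.
With planned backorders, Q* = √(2DS/H) · √((H+B)/B).
√(2DS/H) = √(2 × 19,994 × 183 / 24.5) = 546.522.
√((H+B)/B) = √((24.5+89.5)/89.5) = 1.1286.
Q* ≈ 616.806.

Q* ≈ 616.8 panels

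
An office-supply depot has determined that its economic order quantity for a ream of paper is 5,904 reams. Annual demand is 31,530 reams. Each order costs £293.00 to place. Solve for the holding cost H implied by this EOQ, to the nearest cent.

H ≈ £0.53

Invert the EOQ relation Q*² = 2DS/H.
From Q* = √(2DS/H): H = 2DS / Q*² = 2 × 31,530 × 293 / 5,904² = 0.5301.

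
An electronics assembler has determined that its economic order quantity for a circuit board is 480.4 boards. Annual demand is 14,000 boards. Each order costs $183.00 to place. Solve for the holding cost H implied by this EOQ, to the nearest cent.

Squaring Q* = √(2DS/H) gives Q*² = 2DS/H.
From Q* = √(2DS/H): H = 2DS / Q*² = 2 × 14,000 × 183 / 480.4² = 22.2026.

H ≈ $22.20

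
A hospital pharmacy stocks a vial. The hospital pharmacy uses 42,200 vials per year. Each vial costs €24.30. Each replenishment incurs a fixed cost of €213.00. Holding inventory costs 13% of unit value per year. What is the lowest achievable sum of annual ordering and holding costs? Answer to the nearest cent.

Holding cost H = 0.13 × €24.30 = €3.1590 per unit per year.
EOQ = √(2DS/H) = √(2 × 42,200 × 213 / 3.159) ≈ 2385.54.
At the optimum the two cost components are equal, so total cost = 2·(Q*/2)H = Q*·H.
Minimum total = √(2DSH) = √(2 × 42,200 × 213 × 3.159) ≈ 7535.912.

TC* ≈ €7,535.91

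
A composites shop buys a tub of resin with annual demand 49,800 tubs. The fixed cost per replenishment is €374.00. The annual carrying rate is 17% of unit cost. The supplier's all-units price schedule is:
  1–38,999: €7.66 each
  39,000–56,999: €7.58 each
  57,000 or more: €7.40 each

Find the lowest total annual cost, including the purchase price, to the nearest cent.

TC* ≈ €388,432.73

Holding cost per unit per year at price C is H = 0.17·C.
Candidates are each tier's EOQ (if it falls in that tier) and each price-break quantity.
EOQ at €7.66 = 5348.4 (feasible in tier 1): TC = 49,800×€7.66 + (49,800/5348.4)×374 + (5348.4/2)×0.17×€7.66 = €388,432.73.
EOQ at €7.58 = 5376.6 < 39000, so use break Q=39000: TC = 49,800×€7.58 + (49,800/39000.0)×374 + (39000.0/2)×0.17×€7.58 = €403,089.27.
EOQ at €7.40 = 5441.6 < 57000, so use break Q=57000: TC = 49,800×€7.40 + (49,800/57000.0)×374 + (57000.0/2)×0.17×€7.40 = €404,699.76.
Lowest total cost among the candidates is at Q = 5348.4.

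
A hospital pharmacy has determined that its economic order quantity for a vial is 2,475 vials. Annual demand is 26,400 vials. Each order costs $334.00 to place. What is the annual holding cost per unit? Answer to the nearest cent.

The basic EOQ model gives Q* = √(2DS/H); rearrange for the unknown.
From Q* = √(2DS/H): H = 2DS / Q*² = 2 × 26,400 × 334 / 2,475² = 2.8789.

H ≈ $2.88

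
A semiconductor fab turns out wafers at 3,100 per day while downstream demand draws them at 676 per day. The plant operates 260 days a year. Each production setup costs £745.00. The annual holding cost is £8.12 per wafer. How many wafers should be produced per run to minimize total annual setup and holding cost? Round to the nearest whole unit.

Q* ≈ 6,422 wafers

Annual demand D = 676 × 260 = 175,760.
Production build-up factor (1 − d/p) = 1 − 676/3,100 = 0.7819.
Q* = √(2DS / (H(1 − d/p))) = √(2 × 175,760 × 745 / (8.12 × 0.7819)).
= √(261,882,400 / 6.3493) ≈ 6422.287.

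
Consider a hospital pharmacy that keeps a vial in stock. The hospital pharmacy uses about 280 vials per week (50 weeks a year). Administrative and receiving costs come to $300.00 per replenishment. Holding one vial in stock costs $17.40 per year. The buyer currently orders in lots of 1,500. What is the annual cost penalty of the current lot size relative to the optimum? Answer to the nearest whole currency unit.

Annual demand D = 280 × 50 = 14,000.
EOQ = √(2DS/H) = √(2 × 14,000 × 300 / 17.4) ≈ 694.81.
Cost at Q* = (D/Q*)S + (Q*/2)H = √(2DSH) ≈ $12,089.67.
Cost at Q = 1,500: (14,000/1,500)×300 + (1,500/2)×17.4 = $2,800.00 + $13,050.00 = $15,850.00.
Excess = $15,850.00 − $12,089.67 = $3,760.33.

Extra cost ≈ $3,760 per year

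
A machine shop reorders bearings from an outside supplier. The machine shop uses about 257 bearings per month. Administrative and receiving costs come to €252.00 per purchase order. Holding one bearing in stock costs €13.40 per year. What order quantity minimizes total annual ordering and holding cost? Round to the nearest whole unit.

Annual demand D = 257 × 12 = 3,084.
EOQ = √(2DS / H) = √(2 × 3,084 × 252 / 13.4).
= √(1,554,336 / 13.4) = √115,995.2239 ≈ 340.581.

Q* ≈ 341 bearings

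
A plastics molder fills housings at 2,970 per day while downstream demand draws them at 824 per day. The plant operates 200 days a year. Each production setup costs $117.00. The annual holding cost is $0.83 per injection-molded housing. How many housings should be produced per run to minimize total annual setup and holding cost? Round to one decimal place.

Annual demand D = 824 × 200 = 164,800.
Production build-up factor (1 − d/p) = 1 − 824/2,970 = 0.7226.
Q* = √(2DS / (H(1 − d/p))) = √(2 × 164,800 × 117 / (0.83 × 0.7226)).
= √(38,563,200 / 0.5997) ≈ 8018.827.

Q* ≈ 8,018.8 housings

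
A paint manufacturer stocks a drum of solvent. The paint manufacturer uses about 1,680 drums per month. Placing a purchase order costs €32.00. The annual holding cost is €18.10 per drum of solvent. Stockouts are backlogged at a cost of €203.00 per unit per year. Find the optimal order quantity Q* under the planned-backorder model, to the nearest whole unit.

Q* ≈ 279 drums

Annual demand D = 1,680 × 12 = 20,160.
With planned backorders, Q* = √(2DS/H) · √((H+B)/B).
√(2DS/H) = √(2 × 20,160 × 32 / 18.1) = 266.991.
√((H+B)/B) = √((18.1+203)/203) = 1.0436.
Q* ≈ 278.639.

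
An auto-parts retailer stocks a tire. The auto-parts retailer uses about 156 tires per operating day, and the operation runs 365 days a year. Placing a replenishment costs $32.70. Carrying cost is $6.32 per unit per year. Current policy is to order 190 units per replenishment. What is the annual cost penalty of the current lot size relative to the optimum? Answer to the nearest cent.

Extra cost ≈ $5,548.80 per year

Annual demand D = 156 × 365 = 56,940.
EOQ = √(2DS/H) = √(2 × 56,940 × 32.7 / 6.32) ≈ 767.61.
Cost at Q* = (D/Q*)S + (Q*/2)H = √(2DSH) ≈ $4,851.28.
Cost at Q = 190: (56,940/190)×32.7 + (190/2)×6.32 = $9,799.67 + $600.40 = $10,400.07.
Excess = $10,400.07 − $4,851.28 = $5,548.80.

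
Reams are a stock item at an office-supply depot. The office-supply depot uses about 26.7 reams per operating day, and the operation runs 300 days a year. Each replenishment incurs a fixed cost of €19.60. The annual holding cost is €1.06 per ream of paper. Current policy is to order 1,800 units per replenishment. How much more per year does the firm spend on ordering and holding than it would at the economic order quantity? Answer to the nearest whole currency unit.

Annual demand D = 26.7 × 300 = 8,010.
EOQ = √(2DS/H) = √(2 × 8,010 × 19.6 / 1.06) ≈ 544.26.
Cost at Q* = (D/Q*)S + (Q*/2)H = √(2DSH) ≈ €576.92.
Cost at Q = 1,800: (8,010/1,800)×19.6 + (1,800/2)×1.06 = €87.22 + €954.00 = €1,041.22.
Excess = €1,041.22 − €576.92 = €464.30.

Extra cost ≈ €464 per year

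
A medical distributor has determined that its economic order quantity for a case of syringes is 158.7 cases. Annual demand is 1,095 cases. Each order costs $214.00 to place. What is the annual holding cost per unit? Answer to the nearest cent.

Invert the EOQ relation Q*² = 2DS/H.
From Q* = √(2DS/H): H = 2DS / Q*² = 2 × 1,095 × 214 / 158.7² = 18.6082.

H ≈ $18.61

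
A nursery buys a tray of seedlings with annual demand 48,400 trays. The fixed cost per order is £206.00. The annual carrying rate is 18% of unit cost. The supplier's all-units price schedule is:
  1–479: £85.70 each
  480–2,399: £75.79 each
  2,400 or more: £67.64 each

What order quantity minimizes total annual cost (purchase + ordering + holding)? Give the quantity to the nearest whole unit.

Q* ≈ 2,400 trays

Holding cost per unit per year at price C is H = 0.18·C.
For each price level, check whether its EOQ is feasible; otherwise the best quantity at that price is the breakpoint.
Tier 1 (£85.70): EOQ = 1137.0 exceeds tier's upper bound 479, so this tier is dominated.
EOQ at £75.79 = 1209.0 (feasible in tier 2): TC = 48,400×£75.79 + (48,400/1209.0)×206 + (1209.0/2)×0.18×£75.79 = £3,684,729.53.
EOQ at £67.64 = 1279.8 < 2400, so use break Q=2400: TC = 48,400×£67.64 + (48,400/2400.0)×206 + (2400.0/2)×0.18×£67.64 = £3,292,540.57.
Lowest total cost is £3,292,540.57 at Q = 2400.0.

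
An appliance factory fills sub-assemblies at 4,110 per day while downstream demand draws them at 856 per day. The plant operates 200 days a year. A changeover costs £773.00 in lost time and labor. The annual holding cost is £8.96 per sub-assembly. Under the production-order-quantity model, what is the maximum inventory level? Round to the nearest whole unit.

I_max ≈ 4,836 sub-assemblies

Annual demand D = 856 × 200 = 171,200.
Production build-up factor (1 − d/p) = 1 − 856/4,110 = 0.7917.
Q* = √(2DS / (H(1 − d/p))) = √(2 × 171,200 × 773 / (8.96 × 0.7917)).
= √(264,675,200 / 7.0939) ≈ 6108.221.
Maximum inventory = Q*(1 − d/p) = 6108.221 × 0.7917 ≈ 4836.047.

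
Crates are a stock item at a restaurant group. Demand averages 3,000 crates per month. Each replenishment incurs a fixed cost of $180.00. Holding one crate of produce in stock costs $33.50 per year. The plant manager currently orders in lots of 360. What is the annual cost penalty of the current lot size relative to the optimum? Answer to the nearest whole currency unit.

Extra cost ≈ $3,193 per year

Annual demand D = 3,000 × 12 = 36,000.
EOQ = √(2DS/H) = √(2 × 36,000 × 180 / 33.5) ≈ 621.99.
Cost at Q* = (D/Q*)S + (Q*/2)H = √(2DSH) ≈ $20,836.51.
Cost at Q = 360: (36,000/360)×180 + (360/2)×33.5 = $18,000.00 + $6,030.00 = $24,030.00.
Excess = $24,030.00 − $20,836.51 = $3,193.49.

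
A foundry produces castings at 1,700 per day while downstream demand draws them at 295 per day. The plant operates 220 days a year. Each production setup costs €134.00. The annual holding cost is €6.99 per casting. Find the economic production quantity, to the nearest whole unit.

Annual demand D = 295 × 220 = 64,900.
Production build-up factor (1 − d/p) = 1 − 295/1,700 = 0.8265.
Q* = √(2DS / (H(1 − d/p))) = √(2 × 64,900 × 134 / (6.99 × 0.8265)).
= √(17,393,200 / 5.777) ≈ 1735.152.

Q* ≈ 1,735 castings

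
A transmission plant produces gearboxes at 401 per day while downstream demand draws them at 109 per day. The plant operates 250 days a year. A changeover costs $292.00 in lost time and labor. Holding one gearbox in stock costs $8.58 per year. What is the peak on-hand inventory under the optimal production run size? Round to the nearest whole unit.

Annual demand D = 109 × 250 = 27,250.
Production build-up factor (1 − d/p) = 1 − 109/401 = 0.7282.
Q* = √(2DS / (H(1 − d/p))) = √(2 × 27,250 × 292 / (8.58 × 0.7282)).
= √(15,914,000 / 6.2478) ≈ 1595.978.
Maximum inventory = Q*(1 − d/p) = 1595.978 × 0.7282 ≈ 1162.158.

I_max ≈ 1,162 gearboxes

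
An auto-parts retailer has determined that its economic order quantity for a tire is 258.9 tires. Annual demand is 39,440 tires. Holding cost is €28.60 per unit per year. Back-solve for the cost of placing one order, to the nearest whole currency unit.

S ≈ €24

The basic EOQ model gives Q* = √(2DS/H); rearrange for the unknown.
From Q* = √(2DS/H): S = Q*²H / (2D) = 258.9² × 28.6 / (2 × 39,440) = 24.3032.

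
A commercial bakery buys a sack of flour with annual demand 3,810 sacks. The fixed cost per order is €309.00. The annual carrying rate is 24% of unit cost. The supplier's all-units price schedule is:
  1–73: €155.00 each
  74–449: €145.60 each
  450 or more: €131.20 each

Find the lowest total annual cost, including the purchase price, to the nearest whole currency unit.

TC* ≈ €509,573

Holding cost per unit per year at price C is H = 0.24·C.
Candidates are each tier's EOQ (if it falls in that tier) and each price-break quantity.
Tier 1 (€155.00): EOQ = 251.6 exceeds tier's upper bound 73, so this tier is dominated.
EOQ at €145.60 = 259.6 (feasible in tier 2): TC = 3,810×€145.60 + (3,810/259.6)×309 + (259.6/2)×0.24×€145.60 = €563,806.75.
EOQ at €131.20 = 273.5 < 450, so use break Q=450: TC = 3,810×€131.20 + (3,810/450.0)×309 + (450.0/2)×0.24×€131.20 = €509,573.00.
Lowest total cost among the candidates is at Q = 450.0.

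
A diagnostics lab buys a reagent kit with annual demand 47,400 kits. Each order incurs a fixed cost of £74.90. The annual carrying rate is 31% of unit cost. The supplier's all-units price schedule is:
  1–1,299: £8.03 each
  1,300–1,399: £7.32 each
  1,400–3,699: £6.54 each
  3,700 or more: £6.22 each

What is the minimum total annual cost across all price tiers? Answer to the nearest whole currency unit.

Holding cost per unit per year at price C is H = 0.31·C.
Candidates are each tier's EOQ (if it falls in that tier) and each price-break quantity.
Tier 1 (£8.03): EOQ = 1688.9 exceeds tier's upper bound 1299, so this tier is dominated.
Tier 2 (£7.32): EOQ = 1768.9 exceeds tier's upper bound 1399, so this tier is dominated.
EOQ at £6.54 = 1871.4 (feasible in tier 3): TC = 47,400×£6.54 + (47,400/1871.4)×74.9 + (1871.4/2)×0.31×£6.54 = £313,790.15.
EOQ at £6.22 = 1919.0 < 3700, so use break Q=3700: TC = 47,400×£6.22 + (47,400/3700.0)×74.9 + (3700.0/2)×0.31×£6.22 = £299,354.70.
Lowest total cost among the candidates is at Q = 3700.0.

TC* ≈ £299,355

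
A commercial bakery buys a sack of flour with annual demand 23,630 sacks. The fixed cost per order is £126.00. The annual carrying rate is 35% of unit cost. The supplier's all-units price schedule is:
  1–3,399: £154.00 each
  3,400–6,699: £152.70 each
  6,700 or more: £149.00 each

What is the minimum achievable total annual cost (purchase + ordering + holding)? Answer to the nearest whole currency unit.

TC* ≈ £3,656,935

Holding cost per unit per year at price C is H = 0.35·C.
Candidates are each tier's EOQ (if it falls in that tier) and each price-break quantity.
EOQ at £154.00 = 332.4 (feasible in tier 1): TC = 23,630×£154.00 + (23,630/332.4)×126 + (332.4/2)×0.35×£154.00 = £3,656,935.40.
EOQ at £152.70 = 333.8 < 3400, so use break Q=3400: TC = 23,630×£152.70 + (23,630/3400.0)×126 + (3400.0/2)×0.35×£152.70 = £3,700,033.20.
EOQ at £149.00 = 337.9 < 6700, so use break Q=6700: TC = 23,630×£149.00 + (23,630/6700.0)×126 + (6700.0/2)×0.35×£149.00 = £3,696,016.89.
Lowest total cost among the candidates is at Q = 332.4.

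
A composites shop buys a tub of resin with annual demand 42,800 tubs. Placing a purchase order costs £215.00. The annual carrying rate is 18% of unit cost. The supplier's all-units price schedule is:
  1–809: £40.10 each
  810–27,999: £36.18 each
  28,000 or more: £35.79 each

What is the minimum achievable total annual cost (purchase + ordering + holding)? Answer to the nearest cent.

Holding cost per unit per year at price C is H = 0.18·C.
Candidates are each tier's EOQ (if it falls in that tier) and each price-break quantity.
Tier 1 (£40.10): EOQ = 1596.8 exceeds tier's upper bound 809, so this tier is dominated.
EOQ at £36.18 = 1681.1 (feasible in tier 2): TC = 42,800×£36.18 + (42,800/1681.1)×215 + (1681.1/2)×0.18×£36.18 = £1,559,451.79.
EOQ at £35.79 = 1690.2 < 28000, so use break Q=28000: TC = 42,800×£35.79 + (42,800/28000.0)×215 + (28000.0/2)×0.18×£35.79 = £1,622,331.44.
Lowest total cost among the candidates is at Q = 1681.1.

TC* ≈ £1,559,451.79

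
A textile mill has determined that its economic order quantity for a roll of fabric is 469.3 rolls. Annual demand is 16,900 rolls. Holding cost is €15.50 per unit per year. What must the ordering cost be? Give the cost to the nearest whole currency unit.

Squaring Q* = √(2DS/H) gives Q*² = 2DS/H.
From Q* = √(2DS/H): S = Q*²H / (2D) = 469.3² × 15.5 / (2 × 16,900) = 100.9988.

S ≈ €101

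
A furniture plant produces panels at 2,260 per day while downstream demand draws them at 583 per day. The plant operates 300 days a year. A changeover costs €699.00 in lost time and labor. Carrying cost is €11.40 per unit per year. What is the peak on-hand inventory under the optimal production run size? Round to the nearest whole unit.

Annual demand D = 583 × 300 = 174,900.
Production build-up factor (1 − d/p) = 1 − 583/2,260 = 0.7420.
Q* = √(2DS / (H(1 − d/p))) = √(2 × 174,900 × 699 / (11.4 × 0.7420)).
= √(244,510,200 / 8.4592) ≈ 5376.303.
Maximum inventory = Q*(1 − d/p) = 5376.303 × 0.7420 ≈ 3989.407.

I_max ≈ 3,989 panels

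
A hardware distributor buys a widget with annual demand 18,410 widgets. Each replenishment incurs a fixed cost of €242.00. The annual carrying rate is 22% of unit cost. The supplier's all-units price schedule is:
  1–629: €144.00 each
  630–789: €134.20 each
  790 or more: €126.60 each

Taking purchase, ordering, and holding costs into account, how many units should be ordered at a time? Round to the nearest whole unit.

Holding cost per unit per year at price C is H = 0.22·C.
Evaluate total cost at each tier's feasible EOQ or, if the EOQ is below the tier, at the tier's minimum quantity.
EOQ at €144.00 = 530.3 (feasible in tier 1): TC = 18,410×€144.00 + (18,410/530.3)×242 + (530.3/2)×0.22×€144.00 = €2,667,841.27.
EOQ at €134.20 = 549.4 < 630, so use break Q=630: TC = 18,410×€134.20 + (18,410/630.0)×242 + (630.0/2)×0.22×€134.20 = €2,486,993.84.
EOQ at €126.60 = 565.6 < 790, so use break Q=790: TC = 18,410×€126.60 + (18,410/790.0)×242 + (790.0/2)×0.22×€126.60 = €2,347,347.06.
Lowest total cost is €2,347,347.06 at Q = 790.0.

Q* ≈ 790 widgets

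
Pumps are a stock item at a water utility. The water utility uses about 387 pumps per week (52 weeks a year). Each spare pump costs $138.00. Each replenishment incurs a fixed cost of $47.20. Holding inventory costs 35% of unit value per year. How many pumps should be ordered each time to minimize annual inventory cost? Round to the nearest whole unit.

Q* ≈ 198 pumps

Annual demand D = 387 × 52 = 20,124.
Holding cost H = 0.35 × $138.00 = $48.3000 per unit per year.
EOQ = √(2DS / H) = √(2 × 20,124 × 47.2 / 48.3).
= √(1,899,705.6 / 48.3) = √39,331.3789 ≈ 198.321.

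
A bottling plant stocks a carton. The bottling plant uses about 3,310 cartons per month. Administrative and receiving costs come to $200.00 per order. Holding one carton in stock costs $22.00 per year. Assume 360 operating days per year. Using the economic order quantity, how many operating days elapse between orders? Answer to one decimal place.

T ≈ 7.7 days

Annual demand D = 3,310 × 12 = 39,720.
EOQ = √(2DS/H) = √(2 × 39,720 × 200 / 22) ≈ 849.81.
Cycle time = Q*/D × 360 = 849.81 / 39,720 × 360 ≈ 7.702 days.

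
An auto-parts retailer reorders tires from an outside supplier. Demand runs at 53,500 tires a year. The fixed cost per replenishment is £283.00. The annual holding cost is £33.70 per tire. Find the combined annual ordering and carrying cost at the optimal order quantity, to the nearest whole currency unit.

The optimal lot size = √(2DS/H) = √(2 × 53,500 × 283 / 33.7) ≈ 947.92.
At Q*, ordering cost (D/Q*)S equals holding cost (Q*/2)H, each = √(DSH/2).
Minimum total = √(2DSH) = √(2 × 53,500 × 283 × 33.7) ≈ 31944.791.

TC* ≈ £31,945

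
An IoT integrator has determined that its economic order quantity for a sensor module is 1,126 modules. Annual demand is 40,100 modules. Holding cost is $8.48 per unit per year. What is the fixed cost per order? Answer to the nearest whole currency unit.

Invert the EOQ relation Q*² = 2DS/H.
From Q* = √(2DS/H): S = Q*²H / (2D) = 1,126² × 8.48 / (2 × 40,100) = 134.0597.

S ≈ $134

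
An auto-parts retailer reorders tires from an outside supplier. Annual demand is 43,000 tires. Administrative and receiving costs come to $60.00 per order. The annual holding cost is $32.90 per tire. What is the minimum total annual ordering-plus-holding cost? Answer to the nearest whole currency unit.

TC* ≈ $13,029

EOQ = √(2DS/H) = √(2 × 43,000 × 60 / 32.9) ≈ 396.03.
At the optimum the two cost components are equal, so total cost = 2·(Q*/2)H = Q*·H.
Minimum total = √(2DSH) = √(2 × 43,000 × 60 × 32.9) ≈ 13029.351.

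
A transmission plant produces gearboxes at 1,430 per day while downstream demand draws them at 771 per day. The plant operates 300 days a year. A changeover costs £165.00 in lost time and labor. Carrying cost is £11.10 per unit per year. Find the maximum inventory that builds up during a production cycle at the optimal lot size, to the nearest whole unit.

Annual demand D = 771 × 300 = 231,300.
Production build-up factor (1 − d/p) = 1 − 771/1,430 = 0.4608.
Q* = √(2DS / (H(1 − d/p))) = √(2 × 231,300 × 165 / (11.1 × 0.4608)).
= √(76,329,000 / 5.1153) ≈ 3862.857.
Maximum inventory = Q*(1 − d/p) = 3862.857 × 0.4608 ≈ 1780.156.

I_max ≈ 1,780 gearboxes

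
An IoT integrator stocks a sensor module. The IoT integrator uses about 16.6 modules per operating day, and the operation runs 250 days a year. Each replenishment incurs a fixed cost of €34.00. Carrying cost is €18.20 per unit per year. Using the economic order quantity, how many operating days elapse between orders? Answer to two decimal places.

T ≈ 7.50 days

Annual demand D = 16.6 × 250 = 4,150.
Q* = √(2DS/H) = √(2 × 4,150 × 34 / 18.2) ≈ 124.52.
Cycle time = Q*/D × 250 = 124.52 / 4,150 × 250 ≈ 7.501 days.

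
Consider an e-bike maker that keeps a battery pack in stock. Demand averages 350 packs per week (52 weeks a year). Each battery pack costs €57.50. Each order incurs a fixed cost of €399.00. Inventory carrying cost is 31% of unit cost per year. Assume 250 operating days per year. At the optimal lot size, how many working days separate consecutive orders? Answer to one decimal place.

T ≈ 12.4 days

Annual demand D = 350 × 52 = 18,200.
Holding cost H = 0.31 × €57.50 = €17.8250 per unit per year.
EOQ = √(2DS/H) = √(2 × 18,200 × 399 / 17.825) ≈ 902.66.
Cycle time = Q*/D × 250 = 902.66 / 18,200 × 250 ≈ 12.399 days.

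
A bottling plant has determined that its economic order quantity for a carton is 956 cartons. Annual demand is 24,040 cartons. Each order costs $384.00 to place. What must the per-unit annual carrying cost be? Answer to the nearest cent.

Squaring Q* = √(2DS/H) gives Q*² = 2DS/H.
From Q* = √(2DS/H): H = 2DS / Q*² = 2 × 24,040 × 384 / 956² = 20.2013.

H ≈ $20.20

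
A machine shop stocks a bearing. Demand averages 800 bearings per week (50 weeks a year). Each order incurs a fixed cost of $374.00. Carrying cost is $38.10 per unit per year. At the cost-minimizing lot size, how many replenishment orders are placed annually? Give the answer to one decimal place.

N ≈ 45.1 orders per year

Annual demand D = 800 × 50 = 40,000.
The optimal lot size = √(2DS/H) = √(2 × 40,000 × 374 / 38.1) ≈ 886.17.
Orders per year = D / Q* = 40,000 / 886.17 ≈ 45.138.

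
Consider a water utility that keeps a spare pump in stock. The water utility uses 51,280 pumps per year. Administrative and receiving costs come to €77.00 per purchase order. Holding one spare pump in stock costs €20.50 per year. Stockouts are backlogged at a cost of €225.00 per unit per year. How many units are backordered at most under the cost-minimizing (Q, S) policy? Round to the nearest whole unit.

S* ≈ 54 pumps

With planned backorders, Q* = √(2DS/H) · √((H+B)/B).
√(2DS/H) = √(2 × 51,280 × 77 / 20.5) = 620.665.
√((H+B)/B) = √((20.5+225)/225) = 1.0446.
Q* ≈ 648.324.
S* = Q* · H/(H+B) = 648.324 × 20.5/245.5 ≈ 54.137.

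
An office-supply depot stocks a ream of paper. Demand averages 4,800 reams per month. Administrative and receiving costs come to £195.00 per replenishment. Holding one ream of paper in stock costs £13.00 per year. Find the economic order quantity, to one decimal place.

Q* ≈ 1,314.5 reams

Annual demand D = 4,800 × 12 = 57,600.
EOQ = √(2DS / H) = √(2 × 57,600 × 195 / 13).
= √(22,464,000 / 13) = √1,728,000 ≈ 1314.534.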